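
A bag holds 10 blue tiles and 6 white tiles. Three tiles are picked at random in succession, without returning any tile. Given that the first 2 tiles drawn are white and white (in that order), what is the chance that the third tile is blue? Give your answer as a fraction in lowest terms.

After removing 2 white, the bag has 10 blue out of 14 remaining.
P(third is blue | given) = 10/14 = 5/7 ≈ 0.7143.

5/7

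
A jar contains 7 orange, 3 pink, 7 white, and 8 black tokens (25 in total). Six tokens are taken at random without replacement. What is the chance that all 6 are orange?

1/25300

Unordered draws without replacement: count favorable combinations over C(25,6).
Favorable = C(7,6) · C(3,0) · C(7,0) · C(8,0) = 7; total = C(25,6) = 177100.
P = 7/177100 = 1/25300 ≈ 0.0000.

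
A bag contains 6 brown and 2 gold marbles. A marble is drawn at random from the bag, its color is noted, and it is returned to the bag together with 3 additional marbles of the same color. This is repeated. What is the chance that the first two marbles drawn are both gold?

After a gold draw the bag holds 5 gold out of 11.
P = (2/8)·(5/11) = 5/44 ≈ 0.1136.

5/44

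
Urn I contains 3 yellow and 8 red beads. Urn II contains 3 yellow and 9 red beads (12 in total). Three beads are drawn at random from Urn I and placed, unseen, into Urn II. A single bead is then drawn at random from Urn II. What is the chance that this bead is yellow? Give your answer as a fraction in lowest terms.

Condition on how many of the transferred beads are yellow (from Urn I: 3 yellow of 11; then Urn II has 15 total).
  0 yellow: C(3,0)C(8,3)/C(11,3) = 56/165; then P = 3/15
  1 yellow: C(3,1)C(8,2)/C(11,3) = 28/55; then P = 4/15
  2 yellow: C(3,2)C(8,1)/C(11,3) = 8/55; then P = 5/15
  3 yellow: C(3,3)C(8,0)/C(11,3) = 1/165; then P = 6/15
P(yellow from Urn II) = 14/55 ≈ 0.2545.

14/55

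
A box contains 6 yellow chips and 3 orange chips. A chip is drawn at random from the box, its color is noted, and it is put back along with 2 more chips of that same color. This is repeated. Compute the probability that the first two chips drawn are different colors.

4/11

Either orange then yellow, or yellow then orange; after the first draw the total is 11.
P = (3/9)·(6/11) + (6/9)·(3/11) = 4/11 ≈ 0.3636.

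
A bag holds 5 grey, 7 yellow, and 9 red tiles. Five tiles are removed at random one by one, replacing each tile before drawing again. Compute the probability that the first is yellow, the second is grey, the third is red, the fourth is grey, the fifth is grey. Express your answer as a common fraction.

125/64827

Multiply the conditional probability of each draw in order, with replacement (the composition resets each draw).
P = (7/21) · (5/21) · (9/21) · (5/21) · (5/21) = 125/64827 ≈ 0.0019.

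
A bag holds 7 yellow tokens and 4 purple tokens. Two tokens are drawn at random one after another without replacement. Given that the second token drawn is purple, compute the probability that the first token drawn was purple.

P(first=purple and the second token drawn is purple) = (4/11)·(3/10) = 6/55.
P(the second token drawn is purple) = Σ over first color = 14/55 + 6/55 = 4/11.
By Bayes, P(first=purple | the second token drawn is purple) = 6/55 / 4/11 = 3/10 ≈ 0.3000.

3/10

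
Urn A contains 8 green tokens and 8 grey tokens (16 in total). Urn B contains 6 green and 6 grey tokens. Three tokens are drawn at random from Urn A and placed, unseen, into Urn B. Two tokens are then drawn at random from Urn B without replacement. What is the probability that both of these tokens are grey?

Condition on how many of the transferred tokens are grey (from Urn A: 8 grey of 16; then Urn B has 15 total).
  0 grey: C(8,0)C(8,3)/C(16,3) = 1/10; then P = C(6,2)/C(15,2) = 1/7
  1 grey: C(8,1)C(8,2)/C(16,3) = 2/5; then P = C(7,2)/C(15,2) = 1/5
  2 grey: C(8,2)C(8,1)/C(16,3) = 2/5; then P = C(8,2)/C(15,2) = 4/15
  3 grey: C(8,3)C(8,0)/C(16,3) = 1/10; then P = C(9,2)/C(15,2) = 12/35
P(both grey) = 247/1050 ≈ 0.2352.

247/1050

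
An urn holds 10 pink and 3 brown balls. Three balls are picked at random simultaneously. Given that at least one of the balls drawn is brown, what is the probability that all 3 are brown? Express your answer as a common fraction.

1/166

P(all 3 brown) = C(3,3)/C(13,3) = 1/286; P(at least one brown) = 1 − C(10,3)/C(13,3) = 83/143.
Since 'all 3 brown' ⊆ 'at least one brown', P(all 3 | at least one) = 1/286 / 83/143 = 1/166 ≈ 0.0060.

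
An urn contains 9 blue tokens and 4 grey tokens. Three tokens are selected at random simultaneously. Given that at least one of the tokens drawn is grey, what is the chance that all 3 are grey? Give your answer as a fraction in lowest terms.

P(all 3 grey) = C(4,3)/C(13,3) = 2/143; P(at least one grey) = 1 − C(9,3)/C(13,3) = 101/143.
Since 'all 3 grey' ⊆ 'at least one grey', P(all 3 | at least one) = 2/143 / 101/143 = 2/101 ≈ 0.0198.

2/101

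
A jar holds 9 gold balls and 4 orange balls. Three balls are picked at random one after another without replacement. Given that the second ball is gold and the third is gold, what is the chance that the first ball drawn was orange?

4/11

P(first=orange and the second ball is gold and the third is gold) = (4/13)·(9/12)·(8/11) = 24/143.
P(E) = Σ over first color = 42/143 + 24/143 = 6/13.
By Bayes, P(first=orange | E) = 24/143 / 6/13 = 4/11 ≈ 0.3636.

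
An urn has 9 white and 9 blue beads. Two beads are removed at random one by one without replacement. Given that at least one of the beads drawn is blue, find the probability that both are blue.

4/13

P(both blue) = C(9,2)/C(18,2) = 4/17; P(at least one blue) = 1 − C(9,2)/C(18,2) = 13/17.
Since 'both blue' ⊆ 'at least one blue', P(both | at least one) = 4/17 / 13/17 = 4/13 ≈ 0.3077.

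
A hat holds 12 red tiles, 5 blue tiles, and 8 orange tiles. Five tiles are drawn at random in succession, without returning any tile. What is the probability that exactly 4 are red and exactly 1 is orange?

Unordered draws without replacement: count favorable combinations over C(25,5).
Favorable = C(12,4) · C(5,0) · C(8,1) = 3960; total = C(25,5) = 53130.
P = 3960/53130 = 12/161 ≈ 0.0745.

12/161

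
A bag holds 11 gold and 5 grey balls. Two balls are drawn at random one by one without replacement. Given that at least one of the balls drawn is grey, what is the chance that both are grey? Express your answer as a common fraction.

P(both grey) = C(5,2)/C(16,2) = 1/12; P(at least one grey) = 1 − C(11,2)/C(16,2) = 13/24.
Since 'both grey' ⊆ 'at least one grey', P(both | at least one) = 1/12 / 13/24 = 2/13 ≈ 0.1538.

2/13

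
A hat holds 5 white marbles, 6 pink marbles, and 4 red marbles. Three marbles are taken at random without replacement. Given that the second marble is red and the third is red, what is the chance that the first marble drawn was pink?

6/13

P(first=pink and the second marble is red and the third is red) = (6/15)·(4/14)·(3/13) = 12/455.
P(E) = Σ over first color = 2/91 + 12/455 + 4/455 = 2/35.
By Bayes, P(first=pink | E) = 12/455 / 2/35 = 6/13 ≈ 0.4615.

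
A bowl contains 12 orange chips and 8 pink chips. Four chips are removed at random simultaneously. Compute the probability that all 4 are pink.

14/969

Unordered draws without replacement: count favorable combinations over C(20,4).
Favorable = C(12,0) · C(8,4) = 70; total = C(20,4) = 4845.
P = 70/4845 = 14/969 ≈ 0.0144.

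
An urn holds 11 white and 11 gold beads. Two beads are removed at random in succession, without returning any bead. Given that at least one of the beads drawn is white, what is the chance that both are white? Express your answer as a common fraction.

P(both white) = C(11,2)/C(22,2) = 5/21; P(at least one white) = 1 − C(11,2)/C(22,2) = 16/21.
Since 'both white' ⊆ 'at least one white', P(both | at least one) = 5/21 / 16/21 = 5/16 ≈ 0.3125.

5/16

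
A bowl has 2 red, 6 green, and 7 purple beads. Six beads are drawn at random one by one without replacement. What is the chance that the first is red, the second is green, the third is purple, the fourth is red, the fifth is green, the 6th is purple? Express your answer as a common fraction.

Multiply the conditional probability of each draw in order, without replacement, so each draw removes one from its color and from the total.
P = (2/15) · (6/14) · (7/13) · (1/12) · (5/11) · (6/10) = 1/1430 ≈ 0.0007.

1/1430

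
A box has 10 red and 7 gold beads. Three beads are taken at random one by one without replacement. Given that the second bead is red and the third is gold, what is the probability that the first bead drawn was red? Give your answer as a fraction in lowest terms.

P(first=red and the second bead is red and the third is gold) = (10/17)·(9/16)·(7/15) = 21/136.
P(E) = Σ over first color = 21/136 + 7/68 = 35/136.
By Bayes, P(first=red | E) = 21/136 / 35/136 = 3/5 ≈ 0.6000.

3/5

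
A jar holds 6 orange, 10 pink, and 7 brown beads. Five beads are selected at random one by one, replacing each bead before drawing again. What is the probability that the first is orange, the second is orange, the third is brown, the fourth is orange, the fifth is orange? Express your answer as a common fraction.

9072/6436343

Multiply the conditional probability of each draw in order, with replacement (the composition resets each draw).
P = (6/23) · (6/23) · (7/23) · (6/23) · (6/23) = 9072/6436343 ≈ 0.0014.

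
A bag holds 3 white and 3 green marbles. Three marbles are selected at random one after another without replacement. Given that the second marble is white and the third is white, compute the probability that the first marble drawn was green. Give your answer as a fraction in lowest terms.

P(first=green and the second marble is white and the third is white) = (3/6)·(3/5)·(2/4) = 3/20.
P(E) = Σ over first color = 1/20 + 3/20 = 1/5.
By Bayes, P(first=green | E) = 3/20 / 1/5 = 3/4 ≈ 0.7500.

3/4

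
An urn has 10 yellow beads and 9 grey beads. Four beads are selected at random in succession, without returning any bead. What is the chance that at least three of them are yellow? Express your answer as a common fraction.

Sum the hypergeometric tail for j = 3,…,4 yellow beads.
Favorable = C(10,3)·C(9,1) + C(10,4)·C(9,0) = 1290; total = C(19,4) = 3876.
P = 1290/3876 = 215/646 ≈ 0.3328.

215/646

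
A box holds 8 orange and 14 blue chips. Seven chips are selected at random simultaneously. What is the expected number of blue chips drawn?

49/11

By linearity of expectation, E[X] = Σ P(draw i is blue); by symmetry each draw (even without replacement) has P(blue) = 14/22.
E[X] = 7 · 14/22 = 49/11 ≈ 4.4545.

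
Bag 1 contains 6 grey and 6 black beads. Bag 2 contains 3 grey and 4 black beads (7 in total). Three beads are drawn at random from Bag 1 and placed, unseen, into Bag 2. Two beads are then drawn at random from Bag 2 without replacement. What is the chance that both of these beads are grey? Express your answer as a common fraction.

2/11

Condition on how many of the transferred beads are grey (from Bag 1: 6 grey of 12; then Bag 2 has 10 total).
  0 grey: C(6,0)C(6,3)/C(12,3) = 1/11; then P = C(3,2)/C(10,2) = 1/15
  1 grey: C(6,1)C(6,2)/C(12,3) = 9/22; then P = C(4,2)/C(10,2) = 2/15
  2 grey: C(6,2)C(6,1)/C(12,3) = 9/22; then P = C(5,2)/C(10,2) = 2/9
  3 grey: C(6,3)C(6,0)/C(12,3) = 1/11; then P = C(6,2)/C(10,2) = 1/3
P(both grey) = 2/11 ≈ 0.1818.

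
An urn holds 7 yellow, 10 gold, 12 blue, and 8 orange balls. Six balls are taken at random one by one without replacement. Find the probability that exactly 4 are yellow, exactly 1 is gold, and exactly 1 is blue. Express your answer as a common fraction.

25/13838

Unordered draws without replacement: count favorable combinations over C(37,6).
Favorable = C(7,4) · C(10,1) · C(12,1) · C(8,0) = 4200; total = C(37,6) = 2324784.
P = 4200/2324784 = 25/13838 ≈ 0.0018.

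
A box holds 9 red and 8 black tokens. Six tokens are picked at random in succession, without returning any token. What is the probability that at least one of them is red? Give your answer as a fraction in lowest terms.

441/442

Use the complement: P(at least one red) = 1 − P(no red).
P(none) = C(8,6)/C(17,6) = 28/12376.
So P = 1 − 28/12376 = 441/442 ≈ 0.9977.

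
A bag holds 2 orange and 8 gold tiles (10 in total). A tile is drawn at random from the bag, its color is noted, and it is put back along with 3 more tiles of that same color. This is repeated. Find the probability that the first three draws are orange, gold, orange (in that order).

1/26

Track the composition after each reinforcement of +3.
P = (2/10) · (8/13) · (5/16) = 1/26 ≈ 0.0385.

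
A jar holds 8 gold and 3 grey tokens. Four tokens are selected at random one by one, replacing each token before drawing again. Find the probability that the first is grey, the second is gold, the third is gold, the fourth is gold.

1536/14641

Multiply the conditional probability of each draw in order, with replacement (the composition resets each draw).
P = (3/11) · (8/11) · (8/11) · (8/11) = 1536/14641 ≈ 0.1049.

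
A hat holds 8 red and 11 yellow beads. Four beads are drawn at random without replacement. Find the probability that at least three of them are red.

343/1938

Sum the hypergeometric tail for j = 3,…,4 red beads.
Favorable = C(8,3)·C(11,1) + C(8,4)·C(11,0) = 686; total = C(19,4) = 3876.
P = 686/3876 = 343/1938 ≈ 0.1770.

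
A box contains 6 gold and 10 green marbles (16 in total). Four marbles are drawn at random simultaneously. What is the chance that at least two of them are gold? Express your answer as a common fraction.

Sum the hypergeometric tail for j = 2,…,4 gold marbles.
Favorable = C(6,2)·C(10,2) + C(6,3)·C(10,1) + C(6,4)·C(10,0) = 890; total = C(16,4) = 1820.
P = 890/1820 = 89/182 ≈ 0.4890.

89/182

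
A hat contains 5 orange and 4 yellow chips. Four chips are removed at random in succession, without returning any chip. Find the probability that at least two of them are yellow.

9/14

Sum the hypergeometric tail for j = 2,…,4 yellow chips.
Favorable = C(4,2)·C(5,2) + C(4,3)·C(5,1) + C(4,4)·C(5,0) = 81; total = C(9,4) = 126.
P = 81/126 = 9/14 ≈ 0.6429.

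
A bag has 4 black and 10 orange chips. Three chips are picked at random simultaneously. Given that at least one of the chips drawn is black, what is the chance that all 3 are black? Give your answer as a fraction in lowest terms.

P(all 3 black) = C(4,3)/C(14,3) = 1/91; P(at least one black) = 1 − C(10,3)/C(14,3) = 61/91.
Since 'all 3 black' ⊆ 'at least one black', P(all 3 | at least one) = 1/91 / 61/91 = 1/61 ≈ 0.0164.

1/61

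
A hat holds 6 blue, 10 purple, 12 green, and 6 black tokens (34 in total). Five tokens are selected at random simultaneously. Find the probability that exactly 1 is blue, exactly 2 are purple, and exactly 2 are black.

Unordered draws without replacement: count favorable combinations over C(34,5).
Favorable = C(6,1) · C(10,2) · C(12,0) · C(6,2) = 4050; total = C(34,5) = 278256.
P = 4050/278256 = 675/46376 ≈ 0.0146.

675/46376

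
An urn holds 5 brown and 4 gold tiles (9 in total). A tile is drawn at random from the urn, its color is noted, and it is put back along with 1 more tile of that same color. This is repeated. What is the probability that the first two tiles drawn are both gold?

2/9

After a gold draw the urn holds 5 gold out of 10.
P = (4/9)·(5/10) = 2/9 ≈ 0.2222.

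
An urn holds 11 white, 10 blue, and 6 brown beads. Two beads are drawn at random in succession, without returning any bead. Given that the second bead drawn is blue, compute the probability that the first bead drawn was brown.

P(first=brown and the second bead drawn is blue) = (6/27)·(10/26) = 10/117.
P(the second bead drawn is blue) = Σ over first color = 55/351 + 5/39 + 10/117 = 10/27.
By Bayes, P(first=brown | the second bead drawn is blue) = 10/117 / 10/27 = 3/13 ≈ 0.2308.

3/13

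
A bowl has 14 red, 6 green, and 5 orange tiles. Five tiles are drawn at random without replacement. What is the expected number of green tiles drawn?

By linearity of expectation, E[X] = Σ P(draw i is green); by symmetry each draw (even without replacement) has P(green) = 6/25.
E[X] = 5 · 6/25 = 6/5 ≈ 1.2000.

6/5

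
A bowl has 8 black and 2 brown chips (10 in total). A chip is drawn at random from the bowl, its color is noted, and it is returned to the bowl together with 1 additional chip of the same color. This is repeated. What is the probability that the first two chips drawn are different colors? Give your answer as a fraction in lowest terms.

Either brown then black, or black then brown; after the first draw the total is 11.
P = (2/10)·(8/11) + (8/10)·(2/11) = 16/55 ≈ 0.2909.

16/55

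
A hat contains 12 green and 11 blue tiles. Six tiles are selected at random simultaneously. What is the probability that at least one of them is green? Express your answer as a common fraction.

435/437

Use the complement: P(at least one green) = 1 − P(no green).
P(none) = C(11,6)/C(23,6) = 462/100947.
So P = 1 − 462/100947 = 435/437 ≈ 0.9954.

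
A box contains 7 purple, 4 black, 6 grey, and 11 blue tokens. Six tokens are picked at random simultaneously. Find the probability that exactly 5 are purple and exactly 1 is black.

Unordered draws without replacement: count favorable combinations over C(28,6).
Favorable = C(7,5) · C(4,1) · C(6,0) · C(11,0) = 84; total = C(28,6) = 376740.
P = 84/376740 = 1/4485 ≈ 0.0002.

1/4485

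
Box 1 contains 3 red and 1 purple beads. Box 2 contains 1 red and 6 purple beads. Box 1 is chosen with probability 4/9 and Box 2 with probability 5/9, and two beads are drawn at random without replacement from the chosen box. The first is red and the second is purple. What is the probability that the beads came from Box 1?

7/12

P(E | Box 1) = 1/4; P(E | Box 2) = 1/7.
P(E) = 4/9·1/4 + 5/9·1/7 = 4/21.
By Bayes' rule, P(Box 1 | E) = 1/9 / 4/21 = 7/12 ≈ 0.5833.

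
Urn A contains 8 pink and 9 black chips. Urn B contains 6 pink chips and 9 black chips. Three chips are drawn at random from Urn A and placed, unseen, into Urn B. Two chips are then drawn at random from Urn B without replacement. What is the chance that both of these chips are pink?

91/578

Condition on how many of the transferred chips are pink (from Urn A: 8 pink of 17; then Urn B has 18 total).
  0 pink: C(8,0)C(9,3)/C(17,3) = 21/170; then P = C(6,2)/C(18,2) = 5/51
  1 pink: C(8,1)C(9,2)/C(17,3) = 36/85; then P = C(7,2)/C(18,2) = 7/51
  2 pink: C(8,2)C(9,1)/C(17,3) = 63/170; then P = C(8,2)/C(18,2) = 28/153
  3 pink: C(8,3)C(9,0)/C(17,3) = 7/85; then P = C(9,2)/C(18,2) = 4/17
P(both pink) = 91/578 ≈ 0.1574.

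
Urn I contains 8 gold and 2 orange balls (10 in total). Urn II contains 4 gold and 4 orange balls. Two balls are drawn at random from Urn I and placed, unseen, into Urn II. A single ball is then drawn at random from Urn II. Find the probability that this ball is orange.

Condition on how many of the transferred balls are orange (from Urn I: 2 orange of 10; then Urn II has 10 total).
  0 orange: C(2,0)C(8,2)/C(10,2) = 28/45; then P = 4/10
  1 orange: C(2,1)C(8,1)/C(10,2) = 16/45; then P = 5/10
  2 orange: C(2,2)C(8,0)/C(10,2) = 1/45; then P = 6/10
P(orange from Urn II) = 11/25 ≈ 0.4400.

11/25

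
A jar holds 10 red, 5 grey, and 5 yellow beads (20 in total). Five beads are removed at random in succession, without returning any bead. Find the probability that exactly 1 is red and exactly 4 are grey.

25/7752

Unordered draws without replacement: count favorable combinations over C(20,5).
Favorable = C(10,1) · C(5,4) · C(5,0) = 50; total = C(20,5) = 15504.
P = 50/15504 = 25/7752 ≈ 0.0032.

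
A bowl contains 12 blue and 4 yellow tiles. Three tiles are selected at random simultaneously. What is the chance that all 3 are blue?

Unordered draws without replacement: count favorable combinations over C(16,3).
Favorable = C(12,3) · C(4,0) = 220; total = C(16,3) = 560.
P = 220/560 = 11/28 ≈ 0.3929.

11/28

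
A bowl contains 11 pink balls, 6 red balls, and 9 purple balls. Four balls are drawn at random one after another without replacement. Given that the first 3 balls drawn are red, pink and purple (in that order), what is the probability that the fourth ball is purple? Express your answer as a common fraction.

After removing 1 pink, 1 red, 1 purple, the bowl has 8 purple out of 23 remaining.
P(fourth is purple | given) = 8/23 ≈ 0.3478.

8/23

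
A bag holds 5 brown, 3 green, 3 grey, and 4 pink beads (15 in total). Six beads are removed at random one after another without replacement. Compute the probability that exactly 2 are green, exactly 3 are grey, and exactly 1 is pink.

12/5005

Unordered draws without replacement: count favorable combinations over C(15,6).
Favorable = C(5,0) · C(3,2) · C(3,3) · C(4,1) = 12; total = C(15,6) = 5005.
P = 12/5005 = 12/5005 ≈ 0.0024.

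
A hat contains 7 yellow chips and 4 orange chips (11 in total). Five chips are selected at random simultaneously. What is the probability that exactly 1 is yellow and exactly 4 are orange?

1/66

Unordered draws without replacement: count favorable combinations over C(11,5).
Favorable = C(7,1) · C(4,4) = 7; total = C(11,5) = 462.
P = 7/462 = 1/66 ≈ 0.0152.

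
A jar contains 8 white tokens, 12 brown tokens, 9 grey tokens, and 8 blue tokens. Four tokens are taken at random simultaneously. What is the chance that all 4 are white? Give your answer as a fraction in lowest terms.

2/1887

Unordered draws without replacement: count favorable combinations over C(37,4).
Favorable = C(8,4) · C(12,0) · C(9,0) · C(8,0) = 70; total = C(37,4) = 66045.
P = 70/66045 = 2/1887 ≈ 0.0011.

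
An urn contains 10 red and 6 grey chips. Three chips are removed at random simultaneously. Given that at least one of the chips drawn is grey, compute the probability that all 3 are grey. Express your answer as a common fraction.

P(all 3 grey) = C(6,3)/C(16,3) = 1/28; P(at least one grey) = 1 − C(10,3)/C(16,3) = 11/14.
Since 'all 3 grey' ⊆ 'at least one grey', P(all 3 | at least one) = 1/28 / 11/14 = 1/22 ≈ 0.0455.

1/22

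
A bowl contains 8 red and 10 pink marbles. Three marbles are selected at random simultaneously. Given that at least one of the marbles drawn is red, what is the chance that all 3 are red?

7/87

P(all 3 red) = C(8,3)/C(18,3) = 7/102; P(at least one red) = 1 − C(10,3)/C(18,3) = 29/34.
Since 'all 3 red' ⊆ 'at least one red', P(all 3 | at least one) = 7/102 / 29/34 = 7/87 ≈ 0.0805.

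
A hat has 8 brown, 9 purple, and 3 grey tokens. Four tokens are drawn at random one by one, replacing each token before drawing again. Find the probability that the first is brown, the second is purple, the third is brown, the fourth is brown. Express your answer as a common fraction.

18/625

Multiply the conditional probability of each draw in order, with replacement (the composition resets each draw).
P = (8/20) · (9/20) · (8/20) · (8/20) = 18/625 ≈ 0.0288.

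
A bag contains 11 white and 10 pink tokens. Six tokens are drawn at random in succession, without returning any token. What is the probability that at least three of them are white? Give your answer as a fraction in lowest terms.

Sum the hypergeometric tail for j = 3,…,6 white tokens.
Favorable = C(11,3)·C(10,3) + C(11,4)·C(10,2) + C(11,5)·C(10,1) + C(11,6)·C(10,0) = 39732; total = C(21,6) = 54264.
P = 39732/54264 = 473/646 ≈ 0.7322.

473/646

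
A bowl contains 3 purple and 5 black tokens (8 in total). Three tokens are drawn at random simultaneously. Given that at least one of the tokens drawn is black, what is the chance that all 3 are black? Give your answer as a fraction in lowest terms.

P(all 3 black) = C(5,3)/C(8,3) = 5/28; P(at least one black) = 1 − C(3,3)/C(8,3) = 55/56.
Since 'all 3 black' ⊆ 'at least one black', P(all 3 | at least one) = 5/28 / 55/56 = 2/11 ≈ 0.1818.

2/11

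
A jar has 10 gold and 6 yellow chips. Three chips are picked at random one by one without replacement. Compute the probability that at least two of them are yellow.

Sum the hypergeometric tail for j = 2,…,3 yellow chips.
Favorable = C(6,2)·C(10,1) + C(6,3)·C(10,0) = 170; total = C(16,3) = 560.
P = 170/560 = 17/56 ≈ 0.3036.

17/56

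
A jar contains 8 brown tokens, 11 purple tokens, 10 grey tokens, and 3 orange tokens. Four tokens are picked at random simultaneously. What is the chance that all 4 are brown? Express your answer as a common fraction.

Unordered draws without replacement: count favorable combinations over C(32,4).
Favorable = C(8,4) · C(11,0) · C(10,0) · C(3,0) = 70; total = C(32,4) = 35960.
P = 70/35960 = 7/3596 ≈ 0.0019.

7/3596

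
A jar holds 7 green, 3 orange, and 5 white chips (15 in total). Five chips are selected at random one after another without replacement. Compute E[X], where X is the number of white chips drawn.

5/3

By linearity of expectation, E[X] = Σ P(draw i is white); by symmetry each draw (even without replacement) has P(white) = 5/15.
E[X] = 5 · 5/15 = 5/3 ≈ 1.6667.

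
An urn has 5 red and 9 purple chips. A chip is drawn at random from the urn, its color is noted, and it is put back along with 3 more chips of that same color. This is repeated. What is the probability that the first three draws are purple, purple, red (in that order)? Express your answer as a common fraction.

27/238

Track the composition after each reinforcement of +3.
P = (9/14) · (12/17) · (5/20) = 27/238 ≈ 0.1134.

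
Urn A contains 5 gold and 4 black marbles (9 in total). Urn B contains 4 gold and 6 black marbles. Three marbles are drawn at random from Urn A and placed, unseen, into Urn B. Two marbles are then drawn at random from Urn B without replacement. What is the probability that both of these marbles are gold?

Condition on how many of the transferred marbles are gold (from Urn A: 5 gold of 9; then Urn B has 13 total).
  0 gold: C(5,0)C(4,3)/C(9,3) = 1/21; then P = C(4,2)/C(13,2) = 1/13
  1 gold: C(5,1)C(4,2)/C(9,3) = 5/14; then P = C(5,2)/C(13,2) = 5/39
  2 gold: C(5,2)C(4,1)/C(9,3) = 10/21; then P = C(6,2)/C(13,2) = 5/26
  3 gold: C(5,3)C(4,0)/C(9,3) = 5/42; then P = C(7,2)/C(13,2) = 7/26
P(both gold) = 9/52 ≈ 0.1731.

9/52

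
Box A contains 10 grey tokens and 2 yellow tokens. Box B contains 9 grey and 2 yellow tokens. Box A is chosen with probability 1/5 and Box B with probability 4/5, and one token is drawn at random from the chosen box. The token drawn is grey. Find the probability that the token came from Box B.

P(grey | Box A) = 5/6; P(grey | Box B) = 9/11.
P(grey) = 1/5·5/6 + 4/5·9/11 = 271/330.
By Bayes' rule, P(Box B | grey) = 36/55 / 271/330 = 216/271 ≈ 0.7970.

216/271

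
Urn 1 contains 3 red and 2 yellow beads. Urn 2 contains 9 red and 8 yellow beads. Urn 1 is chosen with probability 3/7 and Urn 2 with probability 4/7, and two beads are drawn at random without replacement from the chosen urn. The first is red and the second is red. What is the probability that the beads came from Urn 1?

17/37

P(E | Urn 1) = 3/10; P(E | Urn 2) = 9/34.
P(E) = 3/7·3/10 + 4/7·9/34 = 333/1190.
By Bayes' rule, P(Urn 1 | E) = 9/70 / 333/1190 = 17/37 ≈ 0.4595.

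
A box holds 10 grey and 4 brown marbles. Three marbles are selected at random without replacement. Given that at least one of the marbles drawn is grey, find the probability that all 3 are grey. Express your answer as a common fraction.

P(all 3 grey) = C(10,3)/C(14,3) = 30/91; P(at least one grey) = 1 − C(4,3)/C(14,3) = 90/91.
Since 'all 3 grey' ⊆ 'at least one grey', P(all 3 | at least one) = 30/91 / 90/91 = 1/3 ≈ 0.3333.

1/3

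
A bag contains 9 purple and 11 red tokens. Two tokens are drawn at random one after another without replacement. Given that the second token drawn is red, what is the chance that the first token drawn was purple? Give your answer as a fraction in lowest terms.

9/19

P(first=purple and the second token drawn is red) = (9/20)·(11/19) = 99/380.
P(the second token drawn is red) = Σ over first color = 99/380 + 11/38 = 11/20.
By Bayes, P(first=purple | the second token drawn is red) = 99/380 / 11/20 = 9/19 ≈ 0.4737.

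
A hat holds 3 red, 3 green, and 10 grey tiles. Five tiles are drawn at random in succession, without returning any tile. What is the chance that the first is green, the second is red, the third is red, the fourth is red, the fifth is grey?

1/2912

Multiply the conditional probability of each draw in order, without replacement, so each draw removes one from its color and from the total.
P = (3/16) · (3/15) · (2/14) · (1/13) · (10/12) = 1/2912 ≈ 0.0003.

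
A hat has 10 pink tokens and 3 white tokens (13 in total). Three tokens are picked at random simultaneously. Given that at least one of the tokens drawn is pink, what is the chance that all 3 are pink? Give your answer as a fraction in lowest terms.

8/19

P(all 3 pink) = C(10,3)/C(13,3) = 60/143; P(at least one pink) = 1 − C(3,3)/C(13,3) = 285/286.
Since 'all 3 pink' ⊆ 'at least one pink', P(all 3 | at least one) = 60/143 / 285/286 = 8/19 ≈ 0.4211.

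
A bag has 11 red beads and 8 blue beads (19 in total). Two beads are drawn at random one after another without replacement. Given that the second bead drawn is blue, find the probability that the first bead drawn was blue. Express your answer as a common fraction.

7/18

P(first=blue and the second bead drawn is blue) = (8/19)·(7/18) = 28/171.
P(the second bead drawn is blue) = Σ over first color = 44/171 + 28/171 = 8/19.
By Bayes, P(first=blue | the second bead drawn is blue) = 28/171 / 8/19 = 7/18 ≈ 0.3889.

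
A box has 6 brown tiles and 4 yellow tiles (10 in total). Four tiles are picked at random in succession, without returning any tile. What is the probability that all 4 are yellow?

1/210

Multiply the conditional probability of each draw in order, without replacement, so each draw removes one from its color and from the total.
P = (4/10) · (3/9) · (2/8) · (1/7) = 1/210 ≈ 0.0048.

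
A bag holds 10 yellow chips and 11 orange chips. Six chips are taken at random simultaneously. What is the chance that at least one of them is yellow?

1281/1292

Use the complement: P(at least one yellow) = 1 − P(no yellow).
P(none) = C(11,6)/C(21,6) = 462/54264.
So P = 1 − 462/54264 = 1281/1292 ≈ 0.9915.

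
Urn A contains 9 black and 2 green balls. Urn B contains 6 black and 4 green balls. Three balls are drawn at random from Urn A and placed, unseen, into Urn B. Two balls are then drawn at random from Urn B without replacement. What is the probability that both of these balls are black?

Condition on how many of the transferred balls are black (from Urn A: 9 black of 11; then Urn B has 13 total).
  1 black: C(9,1)C(2,2)/C(11,3) = 3/55; then P = C(7,2)/C(13,2) = 7/26
  2 black: C(9,2)C(2,1)/C(11,3) = 24/55; then P = C(8,2)/C(13,2) = 14/39
  3 black: C(9,3)C(2,0)/C(11,3) = 28/55; then P = C(9,2)/C(13,2) = 6/13
P(both black) = 581/1430 ≈ 0.4063.

581/1430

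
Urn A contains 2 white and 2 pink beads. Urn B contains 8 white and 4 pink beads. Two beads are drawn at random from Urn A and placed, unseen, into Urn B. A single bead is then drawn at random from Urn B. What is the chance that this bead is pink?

Condition on how many of the transferred beads are pink (from Urn A: 2 pink of 4; then Urn B has 14 total).
  0 pink: C(2,0)C(2,2)/C(4,2) = 1/6; then P = 4/14
  1 pink: C(2,1)C(2,1)/C(4,2) = 2/3; then P = 5/14
  2 pink: C(2,2)C(2,0)/C(4,2) = 1/6; then P = 6/14
P(pink from Urn B) = 5/14 ≈ 0.3571.

5/14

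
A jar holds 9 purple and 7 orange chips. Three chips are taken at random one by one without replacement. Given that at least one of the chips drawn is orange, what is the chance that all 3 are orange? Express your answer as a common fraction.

P(all 3 orange) = C(7,3)/C(16,3) = 1/16; P(at least one orange) = 1 − C(9,3)/C(16,3) = 17/20.
Since 'all 3 orange' ⊆ 'at least one orange', P(all 3 | at least one) = 1/16 / 17/20 = 5/68 ≈ 0.0735.

5/68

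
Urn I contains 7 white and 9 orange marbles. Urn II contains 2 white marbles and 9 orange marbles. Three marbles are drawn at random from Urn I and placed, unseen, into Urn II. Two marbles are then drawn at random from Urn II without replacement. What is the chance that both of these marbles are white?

Condition on how many of the transferred marbles are white (from Urn I: 7 white of 16; then Urn II has 14 total).
  0 white: C(7,0)C(9,3)/C(16,3) = 3/20; then P = C(2,2)/C(14,2) = 1/91
  1 white: C(7,1)C(9,2)/C(16,3) = 9/20; then P = C(3,2)/C(14,2) = 3/91
  2 white: C(7,2)C(9,1)/C(16,3) = 27/80; then P = C(4,2)/C(14,2) = 6/91
  3 white: C(7,3)C(9,0)/C(16,3) = 1/16; then P = C(5,2)/C(14,2) = 10/91
P(both white) = 83/1820 ≈ 0.0456.

83/1820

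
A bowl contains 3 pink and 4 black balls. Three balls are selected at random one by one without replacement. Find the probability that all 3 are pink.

1/35

Unordered draws without replacement: count favorable combinations over C(7,3).
Favorable = C(3,3) · C(4,0) = 1; total = C(7,3) = 35.
P = 1/35 = 1/35 ≈ 0.0286.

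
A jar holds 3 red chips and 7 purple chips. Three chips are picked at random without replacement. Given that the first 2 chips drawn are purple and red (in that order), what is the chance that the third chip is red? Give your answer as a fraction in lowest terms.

After removing 1 red, 1 purple, the jar has 2 red out of 8 remaining.
P(third is red | given) = 2/8 = 1/4 ≈ 0.2500.

1/4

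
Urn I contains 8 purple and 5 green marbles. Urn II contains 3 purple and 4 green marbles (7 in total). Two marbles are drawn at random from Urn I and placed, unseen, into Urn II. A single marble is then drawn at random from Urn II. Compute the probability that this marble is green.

Condition on how many of the transferred marbles are green (from Urn I: 5 green of 13; then Urn II has 9 total).
  0 green: C(5,0)C(8,2)/C(13,2) = 14/39; then P = 4/9
  1 green: C(5,1)C(8,1)/C(13,2) = 20/39; then P = 5/9
  2 green: C(5,2)C(8,0)/C(13,2) = 5/39; then P = 6/9
P(green from Urn II) = 62/117 ≈ 0.5299.

62/117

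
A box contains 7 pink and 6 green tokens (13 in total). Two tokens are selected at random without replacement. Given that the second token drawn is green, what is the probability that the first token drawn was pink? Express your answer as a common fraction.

7/12

P(first=pink and the second token drawn is green) = (7/13)·(6/12) = 7/26.
P(the second token drawn is green) = Σ over first color = 7/26 + 5/26 = 6/13.
By Bayes, P(first=pink | the second token drawn is green) = 7/26 / 6/13 = 7/12 ≈ 0.5833.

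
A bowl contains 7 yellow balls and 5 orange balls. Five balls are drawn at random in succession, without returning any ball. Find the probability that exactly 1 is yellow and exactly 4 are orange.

Unordered draws without replacement: count favorable combinations over C(12,5).
Favorable = C(7,1) · C(5,4) = 35; total = C(12,5) = 792.
P = 35/792 = 35/792 ≈ 0.0442.

35/792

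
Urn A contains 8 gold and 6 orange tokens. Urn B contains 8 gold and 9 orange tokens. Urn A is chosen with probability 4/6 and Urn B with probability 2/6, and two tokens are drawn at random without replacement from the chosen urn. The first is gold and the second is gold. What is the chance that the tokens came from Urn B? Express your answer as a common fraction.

P(E | Urn A) = 4/13; P(E | Urn B) = 7/34.
P(E) = 2/3·4/13 + 1/3·7/34 = 121/442.
By Bayes' rule, P(Urn B | E) = 7/102 / 121/442 = 91/363 ≈ 0.2507.

91/363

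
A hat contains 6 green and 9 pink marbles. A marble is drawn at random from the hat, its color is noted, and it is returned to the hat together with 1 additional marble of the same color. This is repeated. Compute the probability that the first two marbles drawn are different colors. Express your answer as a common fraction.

Either pink then green, or green then pink; after the first draw the total is 16.
P = (9/15)·(6/16) + (6/15)·(9/16) = 9/20 ≈ 0.4500.

9/20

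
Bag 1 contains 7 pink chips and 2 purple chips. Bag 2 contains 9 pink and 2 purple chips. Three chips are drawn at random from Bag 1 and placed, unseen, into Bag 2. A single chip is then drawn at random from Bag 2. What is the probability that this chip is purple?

Condition on how many of the transferred chips are purple (from Bag 1: 2 purple of 9; then Bag 2 has 14 total).
  0 purple: C(2,0)C(7,3)/C(9,3) = 5/12; then P = 2/14
  1 purple: C(2,1)C(7,2)/C(9,3) = 1/2; then P = 3/14
  2 purple: C(2,2)C(7,1)/C(9,3) = 1/12; then P = 4/14
P(purple from Bag 2) = 4/21 ≈ 0.1905.

4/21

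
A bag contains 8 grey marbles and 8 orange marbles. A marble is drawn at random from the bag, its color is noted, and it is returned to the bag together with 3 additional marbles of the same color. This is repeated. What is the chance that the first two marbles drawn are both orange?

After a orange draw the bag holds 11 orange out of 19.
P = (8/16)·(11/19) = 11/38 ≈ 0.2895.

11/38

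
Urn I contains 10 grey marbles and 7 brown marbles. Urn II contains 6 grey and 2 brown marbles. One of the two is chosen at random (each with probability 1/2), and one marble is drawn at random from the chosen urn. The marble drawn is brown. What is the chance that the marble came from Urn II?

P(brown | Urn I) = 7/17; P(brown | Urn II) = 1/4.
P(brown) = 1/2·7/17 + 1/2·1/4 = 45/136.
By Bayes' rule, P(Urn II | brown) = 1/8 / 45/136 = 17/45 ≈ 0.3778.

17/45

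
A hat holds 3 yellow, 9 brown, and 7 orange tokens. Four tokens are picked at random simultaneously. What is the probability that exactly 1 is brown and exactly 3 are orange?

Unordered draws without replacement: count favorable combinations over C(19,4).
Favorable = C(3,0) · C(9,1) · C(7,3) = 315; total = C(19,4) = 3876.
P = 315/3876 = 105/1292 ≈ 0.0813.

105/1292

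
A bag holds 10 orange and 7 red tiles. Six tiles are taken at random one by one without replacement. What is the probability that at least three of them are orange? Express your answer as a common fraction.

189/221

Sum the hypergeometric tail for j = 3,…,6 orange tiles.
Favorable = C(10,3)·C(7,3) + C(10,4)·C(7,2) + C(10,5)·C(7,1) + C(10,6)·C(7,0) = 10584; total = C(17,6) = 12376.
P = 10584/12376 = 189/221 ≈ 0.8552.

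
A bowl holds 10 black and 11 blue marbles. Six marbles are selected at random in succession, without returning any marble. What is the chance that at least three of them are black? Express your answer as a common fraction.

Sum the hypergeometric tail for j = 3,…,6 black marbles.
Favorable = C(10,3)·C(11,3) + C(10,4)·C(11,2) + C(10,5)·C(11,1) + C(10,6)·C(11,0) = 34332; total = C(21,6) = 54264.
P = 34332/54264 = 2861/4522 ≈ 0.6327.

2861/4522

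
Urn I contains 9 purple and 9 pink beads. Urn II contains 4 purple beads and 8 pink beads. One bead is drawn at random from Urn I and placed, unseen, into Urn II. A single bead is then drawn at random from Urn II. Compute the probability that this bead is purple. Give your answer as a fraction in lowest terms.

9/26

Condition on how many of the transferred beads are purple (from Urn I: 9 purple of 18; then Urn II has 13 total).
  0 purple: C(9,0)C(9,1)/C(18,1) = 1/2; then P = 4/13
  1 purple: C(9,1)C(9,0)/C(18,1) = 1/2; then P = 5/13
P(purple from Urn II) = 9/26 ≈ 0.3462.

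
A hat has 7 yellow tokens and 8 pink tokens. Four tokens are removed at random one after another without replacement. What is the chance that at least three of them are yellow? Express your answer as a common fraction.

Sum the hypergeometric tail for j = 3,…,4 yellow tokens.
Favorable = C(7,3)·C(8,1) + C(7,4)·C(8,0) = 315; total = C(15,4) = 1365.
P = 315/1365 = 3/13 ≈ 0.2308.

3/13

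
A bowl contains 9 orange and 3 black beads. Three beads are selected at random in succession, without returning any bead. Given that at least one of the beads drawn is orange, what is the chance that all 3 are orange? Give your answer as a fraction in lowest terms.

28/73

P(all 3 orange) = C(9,3)/C(12,3) = 21/55; P(at least one orange) = 1 − C(3,3)/C(12,3) = 219/220.
Since 'all 3 orange' ⊆ 'at least one orange', P(all 3 | at least one) = 21/55 / 219/220 = 28/73 ≈ 0.3836.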